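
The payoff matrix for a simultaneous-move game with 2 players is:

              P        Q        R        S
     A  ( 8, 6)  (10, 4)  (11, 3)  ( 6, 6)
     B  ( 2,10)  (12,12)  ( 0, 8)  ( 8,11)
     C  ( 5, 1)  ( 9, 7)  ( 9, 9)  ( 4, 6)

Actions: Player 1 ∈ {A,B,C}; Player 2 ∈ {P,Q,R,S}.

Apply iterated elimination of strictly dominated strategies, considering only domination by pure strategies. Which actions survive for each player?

IESDS → P1:{A,B} P2:{P,Q,S}

P1 drop C (A beats it: P:8>5 Q:10>9 R:11>9 S:6>4)
P2 drop R (P beats it: A:6>3 B:10>8)
P1→{A,B} P2→{P,Q,S}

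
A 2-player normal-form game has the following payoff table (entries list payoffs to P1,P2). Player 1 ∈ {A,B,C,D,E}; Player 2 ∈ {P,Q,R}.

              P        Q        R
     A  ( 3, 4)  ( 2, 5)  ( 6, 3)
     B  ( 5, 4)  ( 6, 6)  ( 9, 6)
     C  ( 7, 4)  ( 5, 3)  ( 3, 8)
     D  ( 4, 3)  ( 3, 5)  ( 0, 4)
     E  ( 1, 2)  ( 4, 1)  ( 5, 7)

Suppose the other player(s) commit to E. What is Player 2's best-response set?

argmax u_2 = {R}

u_2(P vs E) = 2
u_2(Q vs E) = 1
u_2(R vs E) = 7
max payoff 7 at {R}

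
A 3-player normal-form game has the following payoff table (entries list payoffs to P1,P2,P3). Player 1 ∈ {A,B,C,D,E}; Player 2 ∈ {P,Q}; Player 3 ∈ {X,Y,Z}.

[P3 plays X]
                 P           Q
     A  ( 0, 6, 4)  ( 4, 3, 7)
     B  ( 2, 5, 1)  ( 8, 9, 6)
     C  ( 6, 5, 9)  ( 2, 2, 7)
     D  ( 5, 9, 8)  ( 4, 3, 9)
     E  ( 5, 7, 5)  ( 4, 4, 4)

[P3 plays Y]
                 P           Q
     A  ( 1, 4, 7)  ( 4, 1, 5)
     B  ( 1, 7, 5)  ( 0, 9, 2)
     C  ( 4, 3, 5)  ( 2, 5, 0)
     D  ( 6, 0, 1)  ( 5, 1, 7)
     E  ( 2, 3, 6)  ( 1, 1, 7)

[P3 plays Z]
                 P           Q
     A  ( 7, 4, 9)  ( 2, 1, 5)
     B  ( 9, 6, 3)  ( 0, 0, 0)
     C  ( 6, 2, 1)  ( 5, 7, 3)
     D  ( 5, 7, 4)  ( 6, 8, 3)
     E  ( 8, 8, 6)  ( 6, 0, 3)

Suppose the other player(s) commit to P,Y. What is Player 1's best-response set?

u_1(A vs P,Y) = 1
u_1(B vs P,Y) = 1
u_1(C vs P,Y) = 4
u_1(D vs P,Y) = 6
u_1(E vs P,Y) = 2
max payoff 6 at {D}

P1 best: {D}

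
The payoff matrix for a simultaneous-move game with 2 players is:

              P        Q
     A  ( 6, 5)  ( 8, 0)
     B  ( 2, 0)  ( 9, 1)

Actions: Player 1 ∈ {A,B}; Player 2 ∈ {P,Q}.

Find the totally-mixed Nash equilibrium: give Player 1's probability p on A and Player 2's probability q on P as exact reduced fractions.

P1 mixes 1/6 on A; P2 mixes 1/5 on P

P1 indiff ⇒ q·6+(1-q)·8 = q·2+(1-q)·9 ⇒ q(4) = (1-q)(1) ⇒ q = 1/5
P2 indiff ⇒ p·5+(1-p)·0 = p·0+(1-p)·1 ⇒ p(5) = (1-p)(1) ⇒ p = 1/6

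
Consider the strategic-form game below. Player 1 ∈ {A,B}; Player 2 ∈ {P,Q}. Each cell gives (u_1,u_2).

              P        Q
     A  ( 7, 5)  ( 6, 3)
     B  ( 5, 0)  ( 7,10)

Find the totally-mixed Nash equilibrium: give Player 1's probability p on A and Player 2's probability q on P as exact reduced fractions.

(p,q) = (5/6, 1/3)

P1 indiff ⇒ q·7+(1-q)·6 = q·5+(1-q)·7 ⇒ q(2) = (1-q)(1) ⇒ q = 1/3
P2 indiff ⇒ p·5+(1-p)·0 = p·3+(1-p)·10 ⇒ p(2) = (1-p)(10) ⇒ p = 5/6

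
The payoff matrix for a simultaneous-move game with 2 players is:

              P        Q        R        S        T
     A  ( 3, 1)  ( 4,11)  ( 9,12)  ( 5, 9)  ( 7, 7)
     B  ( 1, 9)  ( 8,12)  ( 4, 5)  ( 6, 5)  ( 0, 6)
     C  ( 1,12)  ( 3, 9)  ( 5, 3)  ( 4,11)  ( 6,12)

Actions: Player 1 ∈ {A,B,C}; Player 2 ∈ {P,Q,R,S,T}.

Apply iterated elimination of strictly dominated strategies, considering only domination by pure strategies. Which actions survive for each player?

P1 drop C (A beats it: P:3>1 Q:4>3 R:9>5 S:5>4 T:7>6)
P2 drop P (Q beats it: A:11>1 B:12>9)
P2 drop S (Q beats it: A:11>9 B:12>5)
P2 drop T (Q beats it: A:11>7 B:12>6)
P1→{A,B} P2→{Q,R}

Remaining: P1:{A,B} P2:{Q,R}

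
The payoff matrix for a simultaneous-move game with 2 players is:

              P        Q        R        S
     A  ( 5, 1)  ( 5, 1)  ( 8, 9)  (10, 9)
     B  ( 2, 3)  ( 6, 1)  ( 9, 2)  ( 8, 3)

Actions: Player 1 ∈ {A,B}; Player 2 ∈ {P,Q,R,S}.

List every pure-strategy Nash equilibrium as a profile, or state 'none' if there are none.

Nash profiles: (A,S)

(A,P): not NE [P2→S gives 9>1]
(A,Q): not NE [P1→B gives 6>5; P2→S gives 9>1]
(A,R): not NE [P1→B gives 9>8]
(A,S): NE
(B,P): not NE [P1→A gives 5>2]
(B,Q): not NE [P2→S gives 3>1]
(B,R): not NE [P2→S gives 3>2]
(B,S): not NE [P1→A gives 10>8]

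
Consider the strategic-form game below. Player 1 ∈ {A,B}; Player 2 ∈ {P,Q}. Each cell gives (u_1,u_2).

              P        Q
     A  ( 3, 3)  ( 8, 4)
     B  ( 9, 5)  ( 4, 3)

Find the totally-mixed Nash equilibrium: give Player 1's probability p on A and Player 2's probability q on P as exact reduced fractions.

p=2/3, q=2/5

P1 indiff ⇒ q·3+(1-q)·8 = q·9+(1-q)·4 ⇒ q(-6) = (1-q)(-4) ⇒ q = 2/5
P2 indiff ⇒ p·3+(1-p)·5 = p·4+(1-p)·3 ⇒ p(-1) = (1-p)(-2) ⇒ p = 2/3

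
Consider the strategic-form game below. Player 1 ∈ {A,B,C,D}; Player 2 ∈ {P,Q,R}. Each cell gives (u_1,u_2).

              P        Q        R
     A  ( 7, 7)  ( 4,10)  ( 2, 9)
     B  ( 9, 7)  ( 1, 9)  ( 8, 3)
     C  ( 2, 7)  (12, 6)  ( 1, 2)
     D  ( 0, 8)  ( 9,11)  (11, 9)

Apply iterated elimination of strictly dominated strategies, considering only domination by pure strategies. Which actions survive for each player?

Survivors P1:{A,B,C} P2:{P,Q}

P2 drop R (Q beats it: A:10>9 B:9>3 C:6>2 D:11>9)
P1 drop D (C beats it: P:2>0 Q:12>9)
P1→{A,B,C} P2→{P,Q}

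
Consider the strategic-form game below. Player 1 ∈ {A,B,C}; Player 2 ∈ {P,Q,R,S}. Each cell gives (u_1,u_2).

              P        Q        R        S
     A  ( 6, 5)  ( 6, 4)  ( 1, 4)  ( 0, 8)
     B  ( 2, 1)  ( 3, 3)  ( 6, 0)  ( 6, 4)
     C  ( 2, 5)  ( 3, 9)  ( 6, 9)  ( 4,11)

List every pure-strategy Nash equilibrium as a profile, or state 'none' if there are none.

(A,P): not NE [P2→S gives 8>5]
(A,Q): not NE [P2→S gives 8>4]
(A,R): not NE [P1→C gives 6>1; P2→S gives 8>4]
(A,S): not NE [P1→B gives 6>0]
(B,P): not NE [P1→A gives 6>2; P2→S gives 4>1]
(B,Q): not NE [P1→A gives 6>3; P2→S gives 4>3]
(B,R): not NE [P2→S gives 4>0]
(B,S): NE
(C,P): not NE [P1→A gives 6>2; P2→S gives 11>5]
(C,Q): not NE [P1→A gives 6>3; P2→S gives 11>9]
(C,R): not NE [P2→S gives 11>9]
(C,S): not NE [P1→B gives 6>4]

PSNE = {(B,S)}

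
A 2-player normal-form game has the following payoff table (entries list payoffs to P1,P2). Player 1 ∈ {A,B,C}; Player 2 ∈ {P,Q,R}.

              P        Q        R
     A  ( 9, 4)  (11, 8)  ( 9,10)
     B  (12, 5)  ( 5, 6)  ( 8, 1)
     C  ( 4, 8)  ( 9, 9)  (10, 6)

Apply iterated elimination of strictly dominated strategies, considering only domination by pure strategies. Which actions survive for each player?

P2 drop P (Q beats it: A:8>4 B:6>5 C:9>8)
P1 drop B (A beats it: Q:11>5 R:9>8)
P1→{A,C} P2→{Q,R}

IESDS → P1:{A,C} P2:{Q,R}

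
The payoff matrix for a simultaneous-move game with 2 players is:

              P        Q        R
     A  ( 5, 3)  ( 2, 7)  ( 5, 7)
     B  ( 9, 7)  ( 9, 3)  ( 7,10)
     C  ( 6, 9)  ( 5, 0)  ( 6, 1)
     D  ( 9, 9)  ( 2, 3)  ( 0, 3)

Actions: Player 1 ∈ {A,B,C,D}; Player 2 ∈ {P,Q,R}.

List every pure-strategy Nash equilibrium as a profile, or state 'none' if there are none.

NE set: (B,R), (D,P)

(A,P): not NE [P1→D gives 9>5; P2→R gives 7>3]
(A,Q): not NE [P1→B gives 9>2]
(A,R): not NE [P1→B gives 7>5]
(B,P): not NE [P2→R gives 10>7]
(B,Q): not NE [P2→R gives 10>3]
(B,R): NE
(C,P): not NE [P1→D gives 9>6]
(C,Q): not NE [P1→B gives 9>5; P2→P gives 9>0]
(C,R): not NE [P1→B gives 7>6; P2→P gives 9>1]
(D,P): NE
(D,Q): not NE [P1→B gives 9>2; P2→P gives 9>3]
(D,R): not NE [P1→B gives 7>0; P2→P gives 9>3]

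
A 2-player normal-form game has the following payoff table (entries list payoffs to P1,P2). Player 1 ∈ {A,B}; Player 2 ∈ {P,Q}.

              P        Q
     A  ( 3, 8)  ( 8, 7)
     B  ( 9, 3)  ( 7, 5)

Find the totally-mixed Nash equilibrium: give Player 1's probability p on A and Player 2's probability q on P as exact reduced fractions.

P1 indiff ⇒ q·3+(1-q)·8 = q·9+(1-q)·7 ⇒ q(-6) = (1-q)(-1) ⇒ q = 1/7
P2 indiff ⇒ p·8+(1-p)·3 = p·7+(1-p)·5 ⇒ p(1) = (1-p)(2) ⇒ p = 2/3

p=2/3, q=1/7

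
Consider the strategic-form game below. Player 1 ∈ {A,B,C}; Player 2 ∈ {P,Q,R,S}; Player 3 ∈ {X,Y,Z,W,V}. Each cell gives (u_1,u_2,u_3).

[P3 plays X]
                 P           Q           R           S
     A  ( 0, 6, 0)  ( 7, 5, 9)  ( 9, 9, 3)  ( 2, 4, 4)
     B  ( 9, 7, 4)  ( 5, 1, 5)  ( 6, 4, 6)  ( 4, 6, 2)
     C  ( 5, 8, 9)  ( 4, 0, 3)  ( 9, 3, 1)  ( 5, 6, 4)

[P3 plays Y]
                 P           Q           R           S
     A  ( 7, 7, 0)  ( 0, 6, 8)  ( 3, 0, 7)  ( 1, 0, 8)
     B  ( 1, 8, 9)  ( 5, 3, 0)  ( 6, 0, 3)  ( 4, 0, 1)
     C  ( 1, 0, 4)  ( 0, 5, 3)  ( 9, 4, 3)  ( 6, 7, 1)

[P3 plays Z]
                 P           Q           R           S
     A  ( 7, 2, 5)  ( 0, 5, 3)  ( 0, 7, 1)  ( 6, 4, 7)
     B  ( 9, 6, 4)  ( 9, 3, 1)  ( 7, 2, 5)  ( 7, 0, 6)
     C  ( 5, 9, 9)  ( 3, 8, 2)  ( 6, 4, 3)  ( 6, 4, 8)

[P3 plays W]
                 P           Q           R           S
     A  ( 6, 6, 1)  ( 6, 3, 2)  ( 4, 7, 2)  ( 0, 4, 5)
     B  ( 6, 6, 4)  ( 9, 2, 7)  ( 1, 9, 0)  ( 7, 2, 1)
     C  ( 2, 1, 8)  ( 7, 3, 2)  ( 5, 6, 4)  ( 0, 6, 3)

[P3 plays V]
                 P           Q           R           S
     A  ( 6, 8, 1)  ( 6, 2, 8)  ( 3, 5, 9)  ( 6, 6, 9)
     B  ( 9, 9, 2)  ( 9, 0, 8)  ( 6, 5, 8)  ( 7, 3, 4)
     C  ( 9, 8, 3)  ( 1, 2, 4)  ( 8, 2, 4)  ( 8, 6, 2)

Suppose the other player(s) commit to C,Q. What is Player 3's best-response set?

BR_3 = {V}

u_3(X vs C,Q) = 3
u_3(Y vs C,Q) = 3
u_3(Z vs C,Q) = 2
u_3(W vs C,Q) = 2
u_3(V vs C,Q) = 4
max payoff 4 at {V}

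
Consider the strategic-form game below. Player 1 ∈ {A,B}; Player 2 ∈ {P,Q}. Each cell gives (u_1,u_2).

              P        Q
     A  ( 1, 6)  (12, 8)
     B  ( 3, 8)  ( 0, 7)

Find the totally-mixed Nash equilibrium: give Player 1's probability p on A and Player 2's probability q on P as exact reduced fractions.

P1 indiff ⇒ q·1+(1-q)·12 = q·3+(1-q)·0 ⇒ q(-2) = (1-q)(-12) ⇒ q = 6/7
P2 indiff ⇒ p·6+(1-p)·8 = p·8+(1-p)·7 ⇒ p(-2) = (1-p)(-1) ⇒ p = 1/3

p=1/3, q=6/7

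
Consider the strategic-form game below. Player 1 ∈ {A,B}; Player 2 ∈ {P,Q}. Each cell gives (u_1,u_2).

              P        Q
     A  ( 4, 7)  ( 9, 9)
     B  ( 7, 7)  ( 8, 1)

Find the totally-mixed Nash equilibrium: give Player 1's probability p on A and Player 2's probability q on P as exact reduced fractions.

P1 indiff ⇒ q·4+(1-q)·9 = q·7+(1-q)·8 ⇒ q(-3) = (1-q)(-1) ⇒ q = 1/4
P2 indiff ⇒ p·7+(1-p)·7 = p·9+(1-p)·1 ⇒ p(-2) = (1-p)(-6) ⇒ p = 3/4

P1 mixes 3/4 on A; P2 mixes 1/4 on P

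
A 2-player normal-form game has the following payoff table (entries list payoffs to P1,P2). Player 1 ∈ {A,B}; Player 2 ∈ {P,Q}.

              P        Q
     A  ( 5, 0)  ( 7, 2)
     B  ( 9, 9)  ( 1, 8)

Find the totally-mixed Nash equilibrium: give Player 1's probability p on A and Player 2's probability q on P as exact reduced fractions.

(p,q) = (1/3, 3/5)

P1 indiff ⇒ q·5+(1-q)·7 = q·9+(1-q)·1 ⇒ q(-4) = (1-q)(-6) ⇒ q = 3/5
P2 indiff ⇒ p·0+(1-p)·9 = p·2+(1-p)·8 ⇒ p(-2) = (1-p)(-1) ⇒ p = 1/3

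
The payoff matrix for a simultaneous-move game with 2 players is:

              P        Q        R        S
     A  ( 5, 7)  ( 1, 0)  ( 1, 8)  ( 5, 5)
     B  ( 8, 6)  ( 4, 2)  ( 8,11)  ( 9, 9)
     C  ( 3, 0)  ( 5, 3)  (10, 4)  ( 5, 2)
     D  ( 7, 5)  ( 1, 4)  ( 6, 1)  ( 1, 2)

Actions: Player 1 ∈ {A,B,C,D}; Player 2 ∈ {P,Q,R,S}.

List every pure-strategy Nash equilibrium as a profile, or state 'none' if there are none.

(A,P): not NE [P1→B gives 8>5; P2→R gives 8>7]
(A,Q): not NE [P1→C gives 5>1; P2→R gives 8>0]
(A,R): not NE [P1→C gives 10>1]
(A,S): not NE [P1→B gives 9>5; P2→R gives 8>5]
(B,P): not NE [P2→R gives 11>6]
(B,Q): not NE [P1→C gives 5>4; P2→R gives 11>2]
(B,R): not NE [P1→C gives 10>8]
(B,S): not NE [P2→R gives 11>9]
(C,P): not NE [P1→B gives 8>3; P2→R gives 4>0]
(C,Q): not NE [P2→R gives 4>3]
(C,R): NE
(C,S): not NE [P1→B gives 9>5; P2→R gives 4>2]
(D,P): not NE [P1→B gives 8>7]
(D,Q): not NE [P1→C gives 5>1; P2→P gives 5>4]
(D,R): not NE [P1→C gives 10>6; P2→P gives 5>1]
(D,S): not NE [P1→B gives 9>1; P2→P gives 5>2]

PSNE = {(C,R)}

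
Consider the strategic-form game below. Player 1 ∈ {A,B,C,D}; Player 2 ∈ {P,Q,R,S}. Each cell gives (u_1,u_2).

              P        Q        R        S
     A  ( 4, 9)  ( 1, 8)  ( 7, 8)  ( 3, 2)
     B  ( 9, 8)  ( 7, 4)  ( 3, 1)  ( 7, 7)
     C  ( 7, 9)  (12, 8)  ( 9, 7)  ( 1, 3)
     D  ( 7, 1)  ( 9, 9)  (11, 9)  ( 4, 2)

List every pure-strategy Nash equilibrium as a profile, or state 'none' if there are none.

PSNE = {(B,P), (D,R)}

(A,P): not NE [P1→B gives 9>4]
(A,Q): not NE [P1→C gives 12>1; P2→P gives 9>8]
(A,R): not NE [P1→D gives 11>7; P2→P gives 9>8]
(A,S): not NE [P1→B gives 7>3; P2→P gives 9>2]
(B,P): NE
(B,Q): not NE [P1→C gives 12>7; P2→P gives 8>4]
(B,R): not NE [P1→D gives 11>3; P2→P gives 8>1]
(B,S): not NE [P2→P gives 8>7]
(C,P): not NE [P1→B gives 9>7]
(C,Q): not NE [P2→P gives 9>8]
(C,R): not NE [P1→D gives 11>9; P2→P gives 9>7]
(C,S): not NE [P1→B gives 7>1; P2→P gives 9>3]
(D,P): not NE [P1→B gives 9>7; P2→R gives 9>1]
(D,Q): not NE [P1→C gives 12>9]
(D,R): NE
(D,S): not NE [P1→B gives 7>4; P2→R gives 9>2]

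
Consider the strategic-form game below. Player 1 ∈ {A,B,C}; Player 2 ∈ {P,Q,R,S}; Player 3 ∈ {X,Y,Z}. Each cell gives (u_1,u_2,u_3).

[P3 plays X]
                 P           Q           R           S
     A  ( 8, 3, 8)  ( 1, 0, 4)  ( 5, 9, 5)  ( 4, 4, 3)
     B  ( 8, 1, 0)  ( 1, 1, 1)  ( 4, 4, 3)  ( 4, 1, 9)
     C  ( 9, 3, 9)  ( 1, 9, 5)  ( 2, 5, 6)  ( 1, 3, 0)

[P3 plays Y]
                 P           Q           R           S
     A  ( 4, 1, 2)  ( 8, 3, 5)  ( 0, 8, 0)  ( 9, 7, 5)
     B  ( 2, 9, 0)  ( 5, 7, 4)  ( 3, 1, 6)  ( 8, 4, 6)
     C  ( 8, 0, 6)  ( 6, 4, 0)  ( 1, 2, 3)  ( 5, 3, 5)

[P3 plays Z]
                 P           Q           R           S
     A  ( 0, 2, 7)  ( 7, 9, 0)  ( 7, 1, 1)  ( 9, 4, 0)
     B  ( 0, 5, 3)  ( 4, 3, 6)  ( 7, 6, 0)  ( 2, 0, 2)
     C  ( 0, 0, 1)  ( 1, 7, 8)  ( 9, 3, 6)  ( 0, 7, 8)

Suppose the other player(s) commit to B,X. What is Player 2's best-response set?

u_2(P vs B,X) = 1
u_2(Q vs B,X) = 1
u_2(R vs B,X) = 4
u_2(S vs B,X) = 1
max payoff 4 at {R}

P2 best: {R}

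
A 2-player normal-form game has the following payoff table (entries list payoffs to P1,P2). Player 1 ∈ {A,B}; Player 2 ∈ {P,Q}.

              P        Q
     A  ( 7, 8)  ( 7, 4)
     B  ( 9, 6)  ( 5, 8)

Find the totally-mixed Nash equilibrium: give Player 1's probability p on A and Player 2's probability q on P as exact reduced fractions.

P1 mixes 1/3 on A; P2 mixes 1/2 on P

P1 indiff ⇒ q·7+(1-q)·7 = q·9+(1-q)·5 ⇒ q(-2) = (1-q)(-2) ⇒ q = 1/2
P2 indiff ⇒ p·8+(1-p)·6 = p·4+(1-p)·8 ⇒ p(4) = (1-p)(2) ⇒ p = 1/3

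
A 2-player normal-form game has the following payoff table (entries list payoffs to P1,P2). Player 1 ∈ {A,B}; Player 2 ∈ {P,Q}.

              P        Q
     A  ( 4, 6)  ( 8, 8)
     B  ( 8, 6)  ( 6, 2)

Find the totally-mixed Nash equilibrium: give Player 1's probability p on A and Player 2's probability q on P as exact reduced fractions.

P1 indiff ⇒ q·4+(1-q)·8 = q·8+(1-q)·6 ⇒ q(-4) = (1-q)(-2) ⇒ q = 1/3
P2 indiff ⇒ p·6+(1-p)·6 = p·8+(1-p)·2 ⇒ p(-2) = (1-p)(-4) ⇒ p = 2/3

(p,q) = (2/3, 1/3)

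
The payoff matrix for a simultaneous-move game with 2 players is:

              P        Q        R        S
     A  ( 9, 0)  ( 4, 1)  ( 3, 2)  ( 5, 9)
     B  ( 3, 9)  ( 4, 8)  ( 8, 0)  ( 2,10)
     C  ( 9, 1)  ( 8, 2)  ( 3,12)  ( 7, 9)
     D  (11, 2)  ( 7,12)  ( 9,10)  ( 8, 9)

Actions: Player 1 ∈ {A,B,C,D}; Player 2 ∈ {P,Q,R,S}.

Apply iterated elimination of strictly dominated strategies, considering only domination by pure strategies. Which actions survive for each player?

P1 drop A (D beats it: P:11>9 Q:7>4 R:9>3 S:8>5)
P1 drop B (D beats it: P:11>3 Q:7>4 R:9>8 S:8>2)
P2 drop P (Q beats it: C:2>1 D:12>2)
P2 drop S (R beats it: C:12>9 D:10>9)
P1→{C,D} P2→{Q,R}

Survivors P1:{C,D} P2:{Q,R}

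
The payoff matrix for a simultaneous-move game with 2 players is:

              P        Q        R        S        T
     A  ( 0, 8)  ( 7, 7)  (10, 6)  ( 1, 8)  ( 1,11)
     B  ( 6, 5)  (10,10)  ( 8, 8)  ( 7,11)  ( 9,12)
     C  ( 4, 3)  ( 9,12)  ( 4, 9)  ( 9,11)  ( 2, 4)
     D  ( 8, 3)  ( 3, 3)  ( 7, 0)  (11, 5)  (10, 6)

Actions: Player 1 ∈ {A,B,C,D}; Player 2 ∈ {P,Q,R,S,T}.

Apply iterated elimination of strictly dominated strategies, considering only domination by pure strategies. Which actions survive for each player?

P2 drop P (T beats it: A:11>8 B:12>5 C:4>3 D:6>3)
P2 drop R (Q beats it: A:7>6 B:10>8 C:12>9 D:3>0)
P1 drop A (B beats it: Q:10>7 S:7>1 T:9>1)
P1→{B,C,D} P2→{Q,S,T}

IESDS → P1:{B,C,D} P2:{Q,S,T}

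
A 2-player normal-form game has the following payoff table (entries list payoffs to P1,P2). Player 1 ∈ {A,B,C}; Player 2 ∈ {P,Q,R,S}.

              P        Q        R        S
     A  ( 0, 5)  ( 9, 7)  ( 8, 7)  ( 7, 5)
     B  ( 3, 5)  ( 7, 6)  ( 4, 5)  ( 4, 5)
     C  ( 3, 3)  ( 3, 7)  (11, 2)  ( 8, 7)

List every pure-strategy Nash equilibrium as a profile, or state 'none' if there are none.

(A,P): not NE [P1→C gives 3>0; P2→R gives 7>5]
(A,Q): NE
(A,R): not NE [P1→C gives 11>8]
(A,S): not NE [P1→C gives 8>7; P2→R gives 7>5]
(B,P): not NE [P2→Q gives 6>5]
(B,Q): not NE [P1→A gives 9>7]
(B,R): not NE [P1→C gives 11>4; P2→Q gives 6>5]
(B,S): not NE [P1→C gives 8>4; P2→Q gives 6>5]
(C,P): not NE [P2→S gives 7>3]
(C,Q): not NE [P1→A gives 9>3]
(C,R): not NE [P2→S gives 7>2]
(C,S): NE

Nash profiles: (A,Q), (C,S)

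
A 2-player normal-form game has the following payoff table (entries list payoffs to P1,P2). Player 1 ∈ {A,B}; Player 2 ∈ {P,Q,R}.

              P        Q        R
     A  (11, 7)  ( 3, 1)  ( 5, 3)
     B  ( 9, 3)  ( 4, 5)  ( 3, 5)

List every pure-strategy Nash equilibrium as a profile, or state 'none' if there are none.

NE set: (A,P), (B,Q)

(A,P): NE
(A,Q): not NE [P1→B gives 4>3; P2→P gives 7>1]
(A,R): not NE [P2→P gives 7>3]
(B,P): not NE [P1→A gives 11>9; P2→R gives 5>3]
(B,Q): NE
(B,R): not NE [P1→A gives 5>3]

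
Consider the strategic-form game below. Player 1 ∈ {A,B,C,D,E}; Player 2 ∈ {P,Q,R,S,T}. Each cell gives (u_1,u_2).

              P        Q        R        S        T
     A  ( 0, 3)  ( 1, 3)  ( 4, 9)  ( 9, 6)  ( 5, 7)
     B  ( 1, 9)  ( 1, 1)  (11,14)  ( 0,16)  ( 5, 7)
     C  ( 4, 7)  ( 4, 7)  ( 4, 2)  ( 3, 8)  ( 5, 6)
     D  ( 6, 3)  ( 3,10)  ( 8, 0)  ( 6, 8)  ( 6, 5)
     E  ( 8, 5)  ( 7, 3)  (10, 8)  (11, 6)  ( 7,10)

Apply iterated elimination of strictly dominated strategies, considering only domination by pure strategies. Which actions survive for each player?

P1 drop A (E beats it: P:8>0 Q:7>1 R:10>4 S:11>9 T:7>5)
P1 drop C (E beats it: P:8>4 Q:7>4 R:10>4 S:11>3 T:7>5)
P1 drop D (E beats it: P:8>6 Q:7>3 R:10>8 S:11>6 T:7>6)
P2 drop P (R beats it: B:14>9 E:8>5)
P2 drop Q (R beats it: B:14>1 E:8>3)
P1→{B,E} P2→{R,S,T}

IESDS → P1:{B,E} P2:{R,S,T}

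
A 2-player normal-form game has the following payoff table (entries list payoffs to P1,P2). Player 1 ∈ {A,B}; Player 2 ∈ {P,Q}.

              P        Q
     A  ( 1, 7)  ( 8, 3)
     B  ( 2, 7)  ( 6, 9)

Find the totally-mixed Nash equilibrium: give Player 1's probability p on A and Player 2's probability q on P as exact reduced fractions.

P1 indiff ⇒ q·1+(1-q)·8 = q·2+(1-q)·6 ⇒ q(-1) = (1-q)(-2) ⇒ q = 2/3
P2 indiff ⇒ p·7+(1-p)·7 = p·3+(1-p)·9 ⇒ p(4) = (1-p)(2) ⇒ p = 1/3

P1 mixes 1/3 on A; P2 mixes 2/3 on P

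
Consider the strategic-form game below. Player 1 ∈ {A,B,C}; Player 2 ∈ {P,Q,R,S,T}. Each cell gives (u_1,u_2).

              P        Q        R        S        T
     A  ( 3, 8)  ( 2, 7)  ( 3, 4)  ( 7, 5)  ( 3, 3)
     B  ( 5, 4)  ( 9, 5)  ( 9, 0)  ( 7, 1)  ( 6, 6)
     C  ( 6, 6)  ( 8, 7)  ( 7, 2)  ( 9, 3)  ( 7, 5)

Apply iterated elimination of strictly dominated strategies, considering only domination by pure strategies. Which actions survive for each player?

Remaining: P1:{B,C} P2:{Q,T}

P1 drop A (C beats it: P:6>3 Q:8>2 R:7>3 S:9>7 T:7>3)
P2 drop P (Q beats it: B:5>4 C:7>6)
P2 drop R (Q beats it: B:5>0 C:7>2)
P2 drop S (Q beats it: B:5>1 C:7>3)
P1→{B,C} P2→{Q,T}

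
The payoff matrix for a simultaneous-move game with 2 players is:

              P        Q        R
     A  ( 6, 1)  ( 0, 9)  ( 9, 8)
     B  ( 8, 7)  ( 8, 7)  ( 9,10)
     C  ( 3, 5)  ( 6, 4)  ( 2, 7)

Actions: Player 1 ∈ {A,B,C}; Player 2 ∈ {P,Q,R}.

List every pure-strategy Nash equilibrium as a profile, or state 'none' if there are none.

NE set: (B,R)

(A,P): not NE [P1→B gives 8>6; P2→Q gives 9>1]
(A,Q): not NE [P1→B gives 8>0]
(A,R): not NE [P2→Q gives 9>8]
(B,P): not NE [P2→R gives 10>7]
(B,Q): not NE [P2→R gives 10>7]
(B,R): NE
(C,P): not NE [P1→B gives 8>3; P2→R gives 7>5]
(C,Q): not NE [P1→B gives 8>6; P2→R gives 7>4]
(C,R): not NE [P1→B gives 9>2]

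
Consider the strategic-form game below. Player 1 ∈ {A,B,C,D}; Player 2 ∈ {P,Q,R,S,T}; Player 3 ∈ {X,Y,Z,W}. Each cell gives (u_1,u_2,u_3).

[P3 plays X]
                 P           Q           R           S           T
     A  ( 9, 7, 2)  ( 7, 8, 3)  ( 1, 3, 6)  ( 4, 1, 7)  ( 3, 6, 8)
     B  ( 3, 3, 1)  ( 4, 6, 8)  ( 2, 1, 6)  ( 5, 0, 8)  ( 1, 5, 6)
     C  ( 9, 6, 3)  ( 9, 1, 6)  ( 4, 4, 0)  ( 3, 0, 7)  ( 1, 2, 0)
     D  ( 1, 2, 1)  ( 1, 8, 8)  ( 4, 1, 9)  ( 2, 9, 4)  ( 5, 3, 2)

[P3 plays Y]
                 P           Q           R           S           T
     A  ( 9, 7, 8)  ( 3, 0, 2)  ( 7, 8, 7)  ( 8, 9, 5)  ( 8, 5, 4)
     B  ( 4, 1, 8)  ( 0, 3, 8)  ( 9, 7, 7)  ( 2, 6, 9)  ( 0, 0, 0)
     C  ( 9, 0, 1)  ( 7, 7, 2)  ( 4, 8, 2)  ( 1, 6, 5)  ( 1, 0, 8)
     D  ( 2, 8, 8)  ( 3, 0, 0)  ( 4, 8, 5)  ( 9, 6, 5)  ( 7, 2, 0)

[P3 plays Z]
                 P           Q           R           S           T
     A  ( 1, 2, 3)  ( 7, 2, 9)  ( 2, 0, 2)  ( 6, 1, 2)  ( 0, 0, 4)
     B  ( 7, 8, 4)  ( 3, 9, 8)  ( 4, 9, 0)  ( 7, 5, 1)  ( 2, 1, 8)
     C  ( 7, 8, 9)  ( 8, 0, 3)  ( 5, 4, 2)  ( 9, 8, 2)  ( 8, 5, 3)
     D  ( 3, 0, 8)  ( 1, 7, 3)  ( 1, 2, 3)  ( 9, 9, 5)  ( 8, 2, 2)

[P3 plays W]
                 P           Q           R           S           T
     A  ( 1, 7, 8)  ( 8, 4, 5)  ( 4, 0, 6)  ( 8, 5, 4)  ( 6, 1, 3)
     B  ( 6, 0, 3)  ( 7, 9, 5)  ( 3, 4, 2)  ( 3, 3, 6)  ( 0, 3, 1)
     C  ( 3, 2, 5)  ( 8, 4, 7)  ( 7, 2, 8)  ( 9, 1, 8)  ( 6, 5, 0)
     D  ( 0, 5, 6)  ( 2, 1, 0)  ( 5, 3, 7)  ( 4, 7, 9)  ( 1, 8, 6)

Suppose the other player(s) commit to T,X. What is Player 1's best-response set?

u_1(A vs T,X) = 3
u_1(B vs T,X) = 1
u_1(C vs T,X) = 1
u_1(D vs T,X) = 5
max payoff 5 at {D}

BR_1 = {D}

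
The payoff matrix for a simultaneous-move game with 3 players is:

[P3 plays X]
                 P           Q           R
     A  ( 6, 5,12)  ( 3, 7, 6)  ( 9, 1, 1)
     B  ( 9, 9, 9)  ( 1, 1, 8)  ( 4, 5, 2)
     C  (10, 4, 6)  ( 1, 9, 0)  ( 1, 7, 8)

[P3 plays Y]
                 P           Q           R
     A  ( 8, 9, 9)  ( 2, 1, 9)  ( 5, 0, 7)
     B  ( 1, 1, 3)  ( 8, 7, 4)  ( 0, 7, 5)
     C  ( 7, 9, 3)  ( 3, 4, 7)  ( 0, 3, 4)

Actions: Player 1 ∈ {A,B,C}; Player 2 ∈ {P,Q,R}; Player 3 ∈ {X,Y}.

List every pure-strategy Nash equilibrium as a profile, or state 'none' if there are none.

PSNE: ∅

(A,P,X): not NE [P1→C gives 10>6; P2→Q gives 7>5]
(A,P,Y): not NE [P3→X gives 12>9]
(A,Q,X): not NE [P3→Y gives 9>6]
(A,Q,Y): not NE [P1→B gives 8>2; P2→P gives 9>1]
(A,R,X): not NE [P2→Q gives 7>1; P3→Y gives 7>1]
(A,R,Y): not NE [P2→P gives 9>0]
(B,P,X): not NE [P1→C gives 10>9]
(B,P,Y): not NE [P1→A gives 8>1; P2→R gives 7>1; P3→X gives 9>3]
(B,Q,X): not NE [P1→A gives 3>1; P2→P gives 9>1]
(B,Q,Y): not NE [P3→X gives 8>4]
(B,R,X): not NE [P1→A gives 9>4; P2→P gives 9>5; P3→Y gives 5>2]
(B,R,Y): not NE [P1→A gives 5>0]
(C,P,X): not NE [P2→Q gives 9>4]
(C,P,Y): not NE [P1→A gives 8>7; P3→X gives 6>3]
(C,Q,X): not NE [P1→A gives 3>1; P3→Y gives 7>0]
(C,Q,Y): not NE [P1→B gives 8>3; P2→P gives 9>4]
(C,R,X): not NE [P1→A gives 9>1; P2→Q gives 9>7]
(C,R,Y): not NE [P1→A gives 5>0; P2→P gives 9>3; P3→X gives 8>4]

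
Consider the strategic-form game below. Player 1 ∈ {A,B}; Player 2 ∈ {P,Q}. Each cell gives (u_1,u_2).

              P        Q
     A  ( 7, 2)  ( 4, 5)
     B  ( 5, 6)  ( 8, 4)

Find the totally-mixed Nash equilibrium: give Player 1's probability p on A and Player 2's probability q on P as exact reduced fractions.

p=2/5, q=2/3

P1 indiff ⇒ q·7+(1-q)·4 = q·5+(1-q)·8 ⇒ q(2) = (1-q)(4) ⇒ q = 2/3
P2 indiff ⇒ p·2+(1-p)·6 = p·5+(1-p)·4 ⇒ p(-3) = (1-p)(-2) ⇒ p = 2/5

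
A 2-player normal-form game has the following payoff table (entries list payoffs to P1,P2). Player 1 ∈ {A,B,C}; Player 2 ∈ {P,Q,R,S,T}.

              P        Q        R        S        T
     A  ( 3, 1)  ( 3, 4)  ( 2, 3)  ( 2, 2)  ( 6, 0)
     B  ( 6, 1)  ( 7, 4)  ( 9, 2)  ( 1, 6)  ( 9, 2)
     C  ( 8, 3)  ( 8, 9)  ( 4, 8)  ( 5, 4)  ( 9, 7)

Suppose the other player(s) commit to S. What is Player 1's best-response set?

u_1(A vs S) = 2
u_1(B vs S) = 1
u_1(C vs S) = 5
max payoff 5 at {C}

BR_1 = {C}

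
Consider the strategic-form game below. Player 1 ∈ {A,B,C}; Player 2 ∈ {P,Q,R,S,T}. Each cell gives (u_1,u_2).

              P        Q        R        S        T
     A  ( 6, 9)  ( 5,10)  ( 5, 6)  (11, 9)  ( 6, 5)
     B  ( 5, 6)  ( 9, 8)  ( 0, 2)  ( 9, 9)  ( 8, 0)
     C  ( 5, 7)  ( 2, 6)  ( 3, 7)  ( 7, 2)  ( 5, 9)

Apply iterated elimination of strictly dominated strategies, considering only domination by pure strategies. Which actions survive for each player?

IESDS → P1:{A,B} P2:{Q,S}

P1 drop C (A beats it: P:6>5 Q:5>2 R:5>3 S:11>7 T:6>5)
P2 drop P (Q beats it: A:10>9 B:8>6)
P2 drop R (Q beats it: A:10>6 B:8>2)
P2 drop T (Q beats it: A:10>5 B:8>0)
P1→{A,B} P2→{Q,S}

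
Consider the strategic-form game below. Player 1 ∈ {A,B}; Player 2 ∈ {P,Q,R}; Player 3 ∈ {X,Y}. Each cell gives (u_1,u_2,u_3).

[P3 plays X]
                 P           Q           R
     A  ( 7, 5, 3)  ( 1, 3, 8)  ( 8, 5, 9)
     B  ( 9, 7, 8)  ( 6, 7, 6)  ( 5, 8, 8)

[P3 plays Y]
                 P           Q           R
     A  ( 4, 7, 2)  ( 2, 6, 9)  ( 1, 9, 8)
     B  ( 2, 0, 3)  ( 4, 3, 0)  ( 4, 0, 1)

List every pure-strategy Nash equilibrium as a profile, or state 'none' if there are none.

NE set: (A,R,X)

(A,P,X): not NE [P1→B gives 9>7]
(A,P,Y): not NE [P2→R gives 9>7; P3→X gives 3>2]
(A,Q,X): not NE [P1→B gives 6>1; P2→R gives 5>3; P3→Y gives 9>8]
(A,Q,Y): not NE [P1→B gives 4>2; P2→R gives 9>6]
(A,R,X): NE
(A,R,Y): not NE [P1→B gives 4>1; P3→X gives 9>8]
(B,P,X): not NE [P2→R gives 8>7]
(B,P,Y): not NE [P1→A gives 4>2; P2→Q gives 3>0; P3→X gives 8>3]
(B,Q,X): not NE [P2→R gives 8>7]
(B,Q,Y): not NE [P3→X gives 6>0]
(B,R,X): not NE [P1→A gives 8>5]
(B,R,Y): not NE [P2→Q gives 3>0; P3→X gives 8>1]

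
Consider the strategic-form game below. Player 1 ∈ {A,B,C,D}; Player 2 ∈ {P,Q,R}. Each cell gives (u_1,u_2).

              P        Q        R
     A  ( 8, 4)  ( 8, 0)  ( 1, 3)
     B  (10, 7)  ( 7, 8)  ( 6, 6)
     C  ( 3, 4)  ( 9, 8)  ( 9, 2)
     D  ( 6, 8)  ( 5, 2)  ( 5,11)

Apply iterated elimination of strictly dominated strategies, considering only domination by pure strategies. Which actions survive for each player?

IESDS → P1:{A,B,C} P2:{P,Q}

P1 drop D (B beats it: P:10>6 Q:7>5 R:6>5)
P2 drop R (P beats it: A:4>3 B:7>6 C:4>2)
P1→{A,B,C} P2→{P,Q}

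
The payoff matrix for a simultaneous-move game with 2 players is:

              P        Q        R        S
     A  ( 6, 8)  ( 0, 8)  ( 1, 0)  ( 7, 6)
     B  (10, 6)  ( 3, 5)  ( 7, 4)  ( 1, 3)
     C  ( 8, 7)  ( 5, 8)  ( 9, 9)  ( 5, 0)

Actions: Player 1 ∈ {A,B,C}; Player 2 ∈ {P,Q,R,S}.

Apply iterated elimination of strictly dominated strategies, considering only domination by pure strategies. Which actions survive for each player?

Survivors P1:{B,C} P2:{P,Q,R}

P2 drop S (P beats it: A:8>6 B:6>3 C:7>0)
P1 drop A (B beats it: P:10>6 Q:3>0 R:7>1)
P1→{B,C} P2→{P,Q,R}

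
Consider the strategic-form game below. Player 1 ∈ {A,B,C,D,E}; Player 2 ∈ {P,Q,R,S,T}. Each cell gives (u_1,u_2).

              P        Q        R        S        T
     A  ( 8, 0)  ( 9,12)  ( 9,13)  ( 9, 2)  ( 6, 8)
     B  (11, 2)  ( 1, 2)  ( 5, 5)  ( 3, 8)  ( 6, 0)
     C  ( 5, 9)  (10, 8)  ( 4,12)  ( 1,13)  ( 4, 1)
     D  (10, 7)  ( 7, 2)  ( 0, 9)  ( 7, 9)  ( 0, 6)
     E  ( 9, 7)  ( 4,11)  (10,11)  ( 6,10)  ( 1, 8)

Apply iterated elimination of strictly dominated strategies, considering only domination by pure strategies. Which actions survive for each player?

Survivors P1:{A,C,E} P2:{Q,R,S}

P2 drop P (R beats it: A:13>0 B:5>2 C:12>9 D:9>7 E:11>7)
P1 drop D (A beats it: Q:9>7 R:9>0 S:9>7 T:6>0)
P2 drop T (Q beats it: A:12>8 B:2>0 C:8>1 E:11>8)
P1 drop B (A beats it: Q:9>1 R:9>5 S:9>3)
P1→{A,C,E} P2→{Q,R,S}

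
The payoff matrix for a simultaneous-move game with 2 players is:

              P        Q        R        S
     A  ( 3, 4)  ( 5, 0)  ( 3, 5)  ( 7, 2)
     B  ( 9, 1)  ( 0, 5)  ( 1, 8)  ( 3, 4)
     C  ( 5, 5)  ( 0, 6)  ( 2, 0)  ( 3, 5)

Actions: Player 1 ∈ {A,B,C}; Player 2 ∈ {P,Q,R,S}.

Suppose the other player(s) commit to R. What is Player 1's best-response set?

u_1(A vs R) = 3
u_1(B vs R) = 1
u_1(C vs R) = 2
max payoff 3 at {A}

BR_1 = {A}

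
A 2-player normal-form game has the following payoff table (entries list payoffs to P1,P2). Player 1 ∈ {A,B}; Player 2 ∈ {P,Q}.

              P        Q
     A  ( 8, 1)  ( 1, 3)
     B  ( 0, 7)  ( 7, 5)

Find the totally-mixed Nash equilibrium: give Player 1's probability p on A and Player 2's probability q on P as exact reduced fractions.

P1 indiff ⇒ q·8+(1-q)·1 = q·0+(1-q)·7 ⇒ q(8) = (1-q)(6) ⇒ q = 3/7
P2 indiff ⇒ p·1+(1-p)·7 = p·3+(1-p)·5 ⇒ p(-2) = (1-p)(-2) ⇒ p = 1/2

P1 mixes 1/2 on A; P2 mixes 3/7 on P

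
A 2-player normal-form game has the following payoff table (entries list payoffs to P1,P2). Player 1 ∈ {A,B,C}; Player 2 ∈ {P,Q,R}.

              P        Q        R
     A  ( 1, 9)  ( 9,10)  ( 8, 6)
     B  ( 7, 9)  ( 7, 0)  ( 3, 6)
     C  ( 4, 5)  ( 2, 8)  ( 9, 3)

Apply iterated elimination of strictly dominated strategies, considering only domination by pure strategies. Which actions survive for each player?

Survivors P1:{A,B} P2:{P,Q}

P2 drop R (P beats it: A:9>6 B:9>6 C:5>3)
P1 drop C (B beats it: P:7>4 Q:7>2)
P1→{A,B} P2→{P,Q}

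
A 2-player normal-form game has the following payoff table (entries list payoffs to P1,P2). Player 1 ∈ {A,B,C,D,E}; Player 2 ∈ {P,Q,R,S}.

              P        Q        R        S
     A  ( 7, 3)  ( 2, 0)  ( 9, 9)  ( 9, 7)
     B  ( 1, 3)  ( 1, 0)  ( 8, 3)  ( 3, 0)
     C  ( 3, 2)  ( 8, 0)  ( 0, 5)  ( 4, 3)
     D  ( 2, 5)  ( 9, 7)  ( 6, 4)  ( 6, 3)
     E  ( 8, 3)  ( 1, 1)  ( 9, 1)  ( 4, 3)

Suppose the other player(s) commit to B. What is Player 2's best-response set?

u_2(P vs B) = 3
u_2(Q vs B) = 0
u_2(R vs B) = 3
u_2(S vs B) = 0
max payoff 3 at {P,R}

argmax u_2 = {P,R}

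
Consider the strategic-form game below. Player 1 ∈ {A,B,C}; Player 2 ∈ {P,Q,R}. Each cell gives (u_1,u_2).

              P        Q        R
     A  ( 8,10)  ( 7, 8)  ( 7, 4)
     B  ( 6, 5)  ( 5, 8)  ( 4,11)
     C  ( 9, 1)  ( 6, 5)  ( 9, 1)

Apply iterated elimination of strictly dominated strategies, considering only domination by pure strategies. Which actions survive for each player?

Survivors P1:{A,C} P2:{P,Q}

P1 drop B (A beats it: P:8>6 Q:7>5 R:7>4)
P2 drop R (Q beats it: A:8>4 C:5>1)
P1→{A,C} P2→{P,Q}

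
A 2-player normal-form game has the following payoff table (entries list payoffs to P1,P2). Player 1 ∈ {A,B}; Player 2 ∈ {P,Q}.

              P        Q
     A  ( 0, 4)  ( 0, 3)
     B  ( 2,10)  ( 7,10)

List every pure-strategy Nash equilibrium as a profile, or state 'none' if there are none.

(A,P): not NE [P1→B gives 2>0]
(A,Q): not NE [P1→B gives 7>0; P2→P gives 4>3]
(B,P): NE
(B,Q): NE

Nash profiles: (B,P), (B,Q)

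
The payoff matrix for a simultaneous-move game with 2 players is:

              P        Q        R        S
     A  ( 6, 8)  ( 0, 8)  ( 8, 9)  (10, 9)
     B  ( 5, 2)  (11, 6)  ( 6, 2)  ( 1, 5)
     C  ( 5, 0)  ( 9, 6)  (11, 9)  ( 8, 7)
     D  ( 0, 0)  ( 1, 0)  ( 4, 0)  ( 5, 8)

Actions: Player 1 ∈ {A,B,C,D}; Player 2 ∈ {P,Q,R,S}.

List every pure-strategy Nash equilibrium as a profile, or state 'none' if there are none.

(A,P): not NE [P2→S gives 9>8]
(A,Q): not NE [P1→B gives 11>0; P2→S gives 9>8]
(A,R): not NE [P1→C gives 11>8]
(A,S): NE
(B,P): not NE [P1→A gives 6>5; P2→Q gives 6>2]
(B,Q): NE
(B,R): not NE [P1→C gives 11>6; P2→Q gives 6>2]
(B,S): not NE [P1→A gives 10>1; P2→Q gives 6>5]
(C,P): not NE [P1→A gives 6>5; P2→R gives 9>0]
(C,Q): not NE [P1→B gives 11>9; P2→R gives 9>6]
(C,R): NE
(C,S): not NE [P1→A gives 10>8; P2→R gives 9>7]
(D,P): not NE [P1→A gives 6>0; P2→S gives 8>0]
(D,Q): not NE [P1→B gives 11>1; P2→S gives 8>0]
(D,R): not NE [P1→C gives 11>4; P2→S gives 8>0]
(D,S): not NE [P1→A gives 10>5]

NE set: (A,S), (B,Q), (C,R)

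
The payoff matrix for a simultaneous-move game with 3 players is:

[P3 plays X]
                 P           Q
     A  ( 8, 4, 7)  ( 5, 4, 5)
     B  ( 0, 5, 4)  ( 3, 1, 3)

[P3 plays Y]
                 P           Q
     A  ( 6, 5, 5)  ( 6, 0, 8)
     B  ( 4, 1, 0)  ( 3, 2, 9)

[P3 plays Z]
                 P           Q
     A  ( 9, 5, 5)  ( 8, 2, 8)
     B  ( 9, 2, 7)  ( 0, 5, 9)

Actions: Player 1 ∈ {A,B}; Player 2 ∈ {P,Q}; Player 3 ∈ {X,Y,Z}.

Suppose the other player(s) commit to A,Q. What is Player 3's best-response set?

u_3(X vs A,Q) = 5
u_3(Y vs A,Q) = 8
u_3(Z vs A,Q) = 8
max payoff 8 at {Y,Z}

argmax u_3 = {Y,Z}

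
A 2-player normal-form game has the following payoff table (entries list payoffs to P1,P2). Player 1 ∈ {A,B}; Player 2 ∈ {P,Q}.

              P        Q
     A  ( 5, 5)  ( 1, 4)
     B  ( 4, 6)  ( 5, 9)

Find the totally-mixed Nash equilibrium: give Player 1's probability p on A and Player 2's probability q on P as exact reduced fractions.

(p,q) = (3/4, 4/5)

P1 indiff ⇒ q·5+(1-q)·1 = q·4+(1-q)·5 ⇒ q(1) = (1-q)(4) ⇒ q = 4/5
P2 indiff ⇒ p·5+(1-p)·6 = p·4+(1-p)·9 ⇒ p(1) = (1-p)(3) ⇒ p = 3/4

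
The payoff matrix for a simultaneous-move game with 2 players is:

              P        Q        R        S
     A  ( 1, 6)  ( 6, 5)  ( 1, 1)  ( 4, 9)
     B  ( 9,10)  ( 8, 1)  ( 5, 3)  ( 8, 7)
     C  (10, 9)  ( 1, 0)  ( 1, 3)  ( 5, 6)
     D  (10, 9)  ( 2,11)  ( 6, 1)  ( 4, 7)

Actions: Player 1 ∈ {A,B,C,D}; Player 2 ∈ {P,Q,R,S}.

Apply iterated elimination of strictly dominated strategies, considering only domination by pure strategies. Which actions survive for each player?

P1 drop A (B beats it: P:9>1 Q:8>6 R:5>1 S:8>4)
P2 drop R (P beats it: B:10>3 C:9>3 D:9>1)
P2 drop S (P beats it: B:10>7 C:9>6 D:9>7)
P1→{B,C,D} P2→{P,Q}

Survivors P1:{B,C,D} P2:{P,Q}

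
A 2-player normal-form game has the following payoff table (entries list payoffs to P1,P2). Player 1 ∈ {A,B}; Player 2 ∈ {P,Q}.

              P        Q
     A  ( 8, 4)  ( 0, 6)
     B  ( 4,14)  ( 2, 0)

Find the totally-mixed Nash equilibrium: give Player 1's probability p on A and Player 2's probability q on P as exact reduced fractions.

P1 indiff ⇒ q·8+(1-q)·0 = q·4+(1-q)·2 ⇒ q(4) = (1-q)(2) ⇒ q = 1/3
P2 indiff ⇒ p·4+(1-p)·14 = p·6+(1-p)·0 ⇒ p(-2) = (1-p)(-14) ⇒ p = 7/8

p=7/8, q=1/3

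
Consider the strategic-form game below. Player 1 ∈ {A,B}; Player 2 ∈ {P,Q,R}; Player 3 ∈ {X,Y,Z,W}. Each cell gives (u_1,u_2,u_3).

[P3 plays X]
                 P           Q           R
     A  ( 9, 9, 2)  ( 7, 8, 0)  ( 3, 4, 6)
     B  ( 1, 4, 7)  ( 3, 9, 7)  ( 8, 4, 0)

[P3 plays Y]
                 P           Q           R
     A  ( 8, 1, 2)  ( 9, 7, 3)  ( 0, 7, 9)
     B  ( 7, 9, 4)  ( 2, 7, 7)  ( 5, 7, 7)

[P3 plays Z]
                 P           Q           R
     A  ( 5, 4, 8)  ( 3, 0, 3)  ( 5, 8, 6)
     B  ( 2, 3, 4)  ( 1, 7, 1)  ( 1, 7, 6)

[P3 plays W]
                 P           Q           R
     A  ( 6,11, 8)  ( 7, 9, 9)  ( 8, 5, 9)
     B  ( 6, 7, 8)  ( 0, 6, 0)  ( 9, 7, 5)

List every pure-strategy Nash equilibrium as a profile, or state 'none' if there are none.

Nash profiles: (A,P,W), (B,P,W)

(A,P,X): not NE [P3→W gives 8>2]
(A,P,Y): not NE [P2→R gives 7>1; P3→W gives 8>2]
(A,P,Z): not NE [P2→R gives 8>4]
(A,P,W): NE
(A,Q,X): not NE [P2→P gives 9>8; P3→W gives 9>0]
(A,Q,Y): not NE [P3→W gives 9>3]
(A,Q,Z): not NE [P2→R gives 8>0; P3→W gives 9>3]
(A,Q,W): not NE [P2→P gives 11>9]
(A,R,X): not NE [P1→B gives 8>3; P2→P gives 9>4; P3→W gives 9>6]
(A,R,Y): not NE [P1→B gives 5>0]
(A,R,Z): not NE [P3→W gives 9>6]
(A,R,W): not NE [P1→B gives 9>8; P2→P gives 11>5]
(B,P,X): not NE [P1→A gives 9>1; P2→Q gives 9>4; P3→W gives 8>7]
(B,P,Y): not NE [P1→A gives 8>7; P3→W gives 8>4]
(B,P,Z): not NE [P1→A gives 5>2; P2→R gives 7>3; P3→W gives 8>4]
(B,P,W): NE
(B,Q,X): not NE [P1→A gives 7>3]
(B,Q,Y): not NE [P1→A gives 9>2; P2→P gives 9>7]
(B,Q,Z): not NE [P1→A gives 3>1; P3→Y gives 7>1]
(B,Q,W): not NE [P1→A gives 7>0; P2→R gives 7>6; P3→Y gives 7>0]
(B,R,X): not NE [P2→Q gives 9>4; P3→Y gives 7>0]
(B,R,Y): not NE [P2→P gives 9>7]
(B,R,Z): not NE [P1→A gives 5>1; P3→Y gives 7>6]
(B,R,W): not NE [P3→Y gives 7>5]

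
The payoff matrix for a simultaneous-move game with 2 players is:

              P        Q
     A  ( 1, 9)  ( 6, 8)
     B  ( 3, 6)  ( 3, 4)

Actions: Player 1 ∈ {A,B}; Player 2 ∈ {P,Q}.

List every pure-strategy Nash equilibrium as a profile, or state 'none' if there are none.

NE set: (B,P)

(A,P): not NE [P1→B gives 3>1]
(A,Q): not NE [P2→P gives 9>8]
(B,P): NE
(B,Q): not NE [P1→A gives 6>3; P2→P gives 6>4]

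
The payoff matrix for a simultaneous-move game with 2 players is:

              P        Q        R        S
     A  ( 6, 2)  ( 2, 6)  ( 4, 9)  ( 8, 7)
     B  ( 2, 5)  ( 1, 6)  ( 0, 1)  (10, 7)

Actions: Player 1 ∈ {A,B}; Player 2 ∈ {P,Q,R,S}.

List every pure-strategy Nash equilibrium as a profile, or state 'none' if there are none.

(A,P): not NE [P2→R gives 9>2]
(A,Q): not NE [P2→R gives 9>6]
(A,R): NE
(A,S): not NE [P1→B gives 10>8; P2→R gives 9>7]
(B,P): not NE [P1→A gives 6>2; P2→S gives 7>5]
(B,Q): not NE [P1→A gives 2>1; P2→S gives 7>6]
(B,R): not NE [P1→A gives 4>0; P2→S gives 7>1]
(B,S): NE

PSNE = {(A,R), (B,S)}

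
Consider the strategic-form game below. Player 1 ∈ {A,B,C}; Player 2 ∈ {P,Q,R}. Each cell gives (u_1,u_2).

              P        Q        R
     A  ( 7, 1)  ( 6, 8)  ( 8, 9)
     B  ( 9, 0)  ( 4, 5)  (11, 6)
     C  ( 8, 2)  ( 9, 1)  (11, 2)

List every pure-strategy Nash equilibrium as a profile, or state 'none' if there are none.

Nash profiles: (B,R), (C,R)

(A,P): not NE [P1→B gives 9>7; P2→R gives 9>1]
(A,Q): not NE [P1→C gives 9>6; P2→R gives 9>8]
(A,R): not NE [P1→C gives 11>8]
(B,P): not NE [P2→R gives 6>0]
(B,Q): not NE [P1→C gives 9>4; P2→R gives 6>5]
(B,R): NE
(C,P): not NE [P1→B gives 9>8]
(C,Q): not NE [P2→R gives 2>1]
(C,R): NE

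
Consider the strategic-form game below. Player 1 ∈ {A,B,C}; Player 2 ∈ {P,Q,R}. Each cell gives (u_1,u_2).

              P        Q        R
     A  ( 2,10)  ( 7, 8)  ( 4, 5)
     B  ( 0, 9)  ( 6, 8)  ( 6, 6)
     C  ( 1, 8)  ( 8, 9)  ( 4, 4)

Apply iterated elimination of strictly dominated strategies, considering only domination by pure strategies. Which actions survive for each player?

Survivors P1:{A,C} P2:{P,Q}

P2 drop R (P beats it: A:10>5 B:9>6 C:8>4)
P1 drop B (A beats it: P:2>0 Q:7>6)
P1→{A,C} P2→{P,Q}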